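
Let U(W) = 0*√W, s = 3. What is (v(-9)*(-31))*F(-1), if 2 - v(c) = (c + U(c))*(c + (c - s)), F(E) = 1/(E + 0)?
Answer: -5797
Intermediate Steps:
U(W) = 0
F(E) = 1/E
v(c) = 2 - c*(-3 + 2*c) (v(c) = 2 - (c + 0)*(c + (c - 1*3)) = 2 - c*(c + (c - 3)) = 2 - c*(c + (-3 + c)) = 2 - c*(-3 + 2*c))
(v(-9)*(-31))*F(-1) = ((2 - 2*(-9)² + 3*(-9))*(-31))/(-1) = ((2 - 2*81 - 27)*(-31))*(-1) = ((2 - 162 - 27)*(-31))*(-1) = -187*(-31)*(-1) = 5797*(-1) = -5797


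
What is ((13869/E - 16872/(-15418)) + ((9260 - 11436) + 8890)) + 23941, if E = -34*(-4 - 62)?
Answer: 176808856295/5766332 ≈ 30662.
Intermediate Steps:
E = 2244 (E = -34*(-66) = 2244)
((13869/E - 16872/(-15418)) + ((9260 - 11436) + 8890)) + 23941 = ((13869/2244 - 16872/(-15418)) + ((9260 - 11436) + 8890)) + 23941 = ((13869*(1/2244) - 16872*(-1/15418)) + (-2176 + 8890)) + 23941 = ((4623/748 + 8436/7709) + 6714) + 23941 = (41948835/5766332 + 6714) + 23941 = 38757101883/5766332 + 23941 = 176808856295/5766332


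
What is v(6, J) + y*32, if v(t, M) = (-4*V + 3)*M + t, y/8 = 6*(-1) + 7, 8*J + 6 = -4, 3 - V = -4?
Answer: 1173/4 ≈ 293.25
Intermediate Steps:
V = 7 (V = 3 - 1*(-4) = 3 + 4 = 7)
J = -5/4 (J = -3/4 + (1/8)*(-4) = -3/4 - 1/2 = -5/4 ≈ -1.2500)
y = 8 (y = 8*(6*(-1) + 7) = 8*(-6 + 7) = 8*1 = 8)
v(t, M) = t - 25*M (v(t, M) = (-4*7 + 3)*M + t = (-28 + 3)*M + t = -25*M + t = t - 25*M)
v(6, J) + y*32 = (6 - 25*(-5/4)) + 8*32 = (6 + 125/4) + 256 = 149/4 + 256 = 1173/4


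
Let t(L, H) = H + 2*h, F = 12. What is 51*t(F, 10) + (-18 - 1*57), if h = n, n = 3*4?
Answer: 1659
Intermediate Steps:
n = 12
h = 12
t(L, H) = 24 + H (t(L, H) = H + 2*12 = H + 24 = 24 + H)
51*t(F, 10) + (-18 - 1*57) = 51*(24 + 10) + (-18 - 1*57) = 51*34 + (-18 - 57) = 1734 - 75 = 1659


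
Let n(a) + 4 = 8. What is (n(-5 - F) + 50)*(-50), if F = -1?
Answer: -2700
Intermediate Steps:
n(a) = 4 (n(a) = -4 + 8 = 4)
(n(-5 - F) + 50)*(-50) = (4 + 50)*(-50) = 54*(-50) = -2700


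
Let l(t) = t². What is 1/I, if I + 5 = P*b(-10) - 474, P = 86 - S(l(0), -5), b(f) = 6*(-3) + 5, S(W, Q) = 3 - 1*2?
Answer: -1/1584 ≈ -0.00063131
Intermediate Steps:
S(W, Q) = 1 (S(W, Q) = 3 - 2 = 1)
b(f) = -13 (b(f) = -18 + 5 = -13)
P = 85 (P = 86 - 1*1 = 86 - 1 = 85)
I = -1584 (I = -5 + (85*(-13) - 474) = -5 + (-1105 - 474) = -5 - 1579 = -1584)
1/I = 1/(-1584) = -1/1584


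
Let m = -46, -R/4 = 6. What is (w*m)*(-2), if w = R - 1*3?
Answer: -2484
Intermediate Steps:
R = -24 (R = -4*6 = -24)
w = -27 (w = -24 - 1*3 = -24 - 3 = -27)
(w*m)*(-2) = -27*(-46)*(-2) = 1242*(-2) = -2484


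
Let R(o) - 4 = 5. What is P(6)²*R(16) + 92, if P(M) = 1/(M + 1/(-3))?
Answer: 26669/289 ≈ 92.280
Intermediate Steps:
R(o) = 9 (R(o) = 4 + 5 = 9)
P(M) = 1/(-⅓ + M) (P(M) = 1/(M - ⅓) = 1/(-⅓ + M))
P(6)²*R(16) + 92 = (3/(-1 + 3*6))²*9 + 92 = (3/(-1 + 18))²*9 + 92 = (3/17)²*9 + 92 = (9/289)*9 + 92 = 81/289 + 92 = 26669/289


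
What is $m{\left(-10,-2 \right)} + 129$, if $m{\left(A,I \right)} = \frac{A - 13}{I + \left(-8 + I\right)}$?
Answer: $\frac{1571}{12} \approx 130.92$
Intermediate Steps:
$m{\left(A,I \right)} = \frac{-13 + A}{-8 + 2 I}$
$m{\left(-10,-2 \right)} + 129 = \frac{-13 - 10}{2 \left(-4 - 2\right)} + 129 = \frac{1}{2} \frac{1}{-6} \left(-23\right) + 129 = \frac{1}{2} \left(- \frac{1}{6}\right) \left(-23\right) + 129 = \frac{23}{12} + 129 = \frac{1571}{12}$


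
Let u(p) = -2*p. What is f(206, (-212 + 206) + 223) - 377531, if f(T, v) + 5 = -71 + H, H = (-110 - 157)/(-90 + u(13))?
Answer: -43802145/116 ≈ -3.7760e+5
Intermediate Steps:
H = 267/116 (H = (-110 - 157)/(-90 - 2*13) = -267/(-90 - 26) = -267/(-116) = -267*(-1/116) = 267/116 ≈ 2.3017)
f(T, v) = -8549/116 (f(T, v) = -5 + (-71 + 267/116) = -5 - 7969/116 = -8549/116)
f(206, (-212 + 206) + 223) - 377531 = -8549/116 - 377531 = -43802145/116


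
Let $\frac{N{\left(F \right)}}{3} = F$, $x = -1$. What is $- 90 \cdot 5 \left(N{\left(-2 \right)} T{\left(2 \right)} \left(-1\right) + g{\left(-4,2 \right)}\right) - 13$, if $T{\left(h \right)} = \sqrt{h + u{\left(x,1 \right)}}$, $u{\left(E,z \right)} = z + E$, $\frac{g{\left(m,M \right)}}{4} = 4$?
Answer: $-7213 - 2700 \sqrt{2} \approx -11031.0$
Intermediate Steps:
$N{\left(F \right)} = 3 F$
$g{\left(m,M \right)} = 16$ ($g{\left(m,M \right)} = 4 \cdot 4 = 16$)
$u{\left(E,z \right)} = E + z$
$T{\left(h \right)} = \sqrt{h}$ ($T{\left(h \right)} = \sqrt{h + \left(-1 + 1\right)} = \sqrt{h + 0} = \sqrt{h}$)
$- 90 \cdot 5 \left(N{\left(-2 \right)} T{\left(2 \right)} \left(-1\right) + g{\left(-4,2 \right)}\right) - 13 = - 90 \cdot 5 \left(3 \left(-2\right) \sqrt{2} \left(-1\right) + 16\right) - 13 = - 90 \cdot 5 \left(- 6 \sqrt{2} \left(-1\right) + 16\right) - 13 = - 90 \cdot 5 \left(6 \sqrt{2} + 16\right) - 13 = - 90 \cdot 5 \left(16 + 6 \sqrt{2}\right) - 13 = - 90 \left(80 + 30 \sqrt{2}\right) - 13 = \left(-7200 - 2700 \sqrt{2}\right) - 13 = -7213 - 2700 \sqrt{2}$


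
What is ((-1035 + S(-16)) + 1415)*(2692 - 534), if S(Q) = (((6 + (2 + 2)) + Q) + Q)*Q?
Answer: 1579656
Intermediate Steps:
S(Q) = Q*(10 + 2*Q) (S(Q) = (((6 + 4) + Q) + Q)*Q = ((10 + Q) + Q)*Q = (10 + 2*Q)*Q = Q*(10 + 2*Q))
((-1035 + S(-16)) + 1415)*(2692 - 534) = ((-1035 + 2*(-16)*(5 - 16)) + 1415)*(2692 - 534) = ((-1035 + 2*(-16)*(-11)) + 1415)*2158 = ((-1035 + 352) + 1415)*2158 = (-683 + 1415)*2158 = 732*2158 = 1579656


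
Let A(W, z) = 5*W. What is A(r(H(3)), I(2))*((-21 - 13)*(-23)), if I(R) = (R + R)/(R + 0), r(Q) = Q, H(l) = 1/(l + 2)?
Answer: 782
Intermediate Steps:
H(l) = 1/(2 + l)
I(R) = 2 (I(R) = (2*R)/R = 2)
A(r(H(3)), I(2))*((-21 - 13)*(-23)) = (5/(2 + 3))*((-21 - 13)*(-23)) = (5/5)*(-34*(-23)) = (5*(⅕))*782 = 1*782 = 782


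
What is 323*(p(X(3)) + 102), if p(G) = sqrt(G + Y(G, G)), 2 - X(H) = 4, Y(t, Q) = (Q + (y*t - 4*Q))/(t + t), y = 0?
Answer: 32946 + 323*I*sqrt(14)/2 ≈ 32946.0 + 604.28*I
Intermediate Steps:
Y(t, Q) = -3*Q/(2*t) (Y(t, Q) = (Q + (0*t - 4*Q))/(t + t) = (Q + (0 - 4*Q))/((2*t)) = (Q - 4*Q)*(1/(2*t)) = (-3*Q)*(1/(2*t)) = -3*Q/(2*t))
X(H) = -2 (X(H) = 2 - 1*4 = 2 - 4 = -2)
p(G) = sqrt(-3/2 + G) (p(G) = sqrt(G - 3*G/(2*G)) = sqrt(G - 3/2) = sqrt(-3/2 + G))
323*(p(X(3)) + 102) = 323*(sqrt(-6 + 4*(-2))/2 + 102) = 323*(sqrt(-6 - 8)/2 + 102) = 323*(sqrt(-14)/2 + 102) = 323*((I*sqrt(14))/2 + 102) = 323*(I*sqrt(14)/2 + 102) = 323*(102 + I*sqrt(14)/2) = 32946 + 323*I*sqrt(14)/2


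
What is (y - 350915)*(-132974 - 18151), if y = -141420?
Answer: 74404126875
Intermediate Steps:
(y - 350915)*(-132974 - 18151) = (-141420 - 350915)*(-132974 - 18151) = -492335*(-151125) = 74404126875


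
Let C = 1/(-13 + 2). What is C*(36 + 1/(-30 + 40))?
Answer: -361/110 ≈ -3.2818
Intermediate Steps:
C = -1/11 (C = 1/(-11) = -1/11 ≈ -0.090909)
C*(36 + 1/(-30 + 40)) = -(36 + 1/(-30 + 40))/11 = -(36 + 1/10)/11 = -(36 + ⅒)/11 = -1/11*361/10 = -361/110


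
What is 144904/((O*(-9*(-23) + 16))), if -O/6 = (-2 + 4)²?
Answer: -18113/669 ≈ -27.075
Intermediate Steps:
O = -24 (O = -6*(-2 + 4)² = -6*2² = -6*4 = -24)
144904/((O*(-9*(-23) + 16))) = 144904/((-24*(-9*(-23) + 16))) = 144904/((-24*(207 + 16))) = 144904/((-24*223)) = 144904/(-5352) = 144904*(-1/5352) = -18113/669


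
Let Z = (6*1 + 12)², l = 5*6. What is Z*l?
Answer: 9720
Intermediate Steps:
l = 30
Z = 324 (Z = (6 + 12)² = 18² = 324)
Z*l = 324*30 = 9720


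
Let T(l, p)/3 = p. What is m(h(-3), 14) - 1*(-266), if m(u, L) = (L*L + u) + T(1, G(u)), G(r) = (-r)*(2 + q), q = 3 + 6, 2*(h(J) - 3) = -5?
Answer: 446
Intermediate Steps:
h(J) = ½ (h(J) = 3 + (½)*(-5) = 3 - 5/2 = ½)
q = 9
G(r) = -11*r (G(r) = (-r)*(2 + 9) = -r*11 = -11*r)
T(l, p) = 3*p
m(u, L) = L² - 32*u (m(u, L) = (L*L + u) + 3*(-11*u) = (L² + u) - 33*u = (u + L²) - 33*u = L² - 32*u)
m(h(-3), 14) - 1*(-266) = (14² - 32*½) - 1*(-266) = (196 - 16) + 266 = 180 + 266 = 446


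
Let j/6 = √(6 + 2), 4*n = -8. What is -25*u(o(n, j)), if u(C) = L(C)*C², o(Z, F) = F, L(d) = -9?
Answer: 64800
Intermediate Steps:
n = -2 (n = (¼)*(-8) = -2)
j = 12*√2 (j = 6*√(6 + 2) = 6*√8 = 6*(2*√2) = 12*√2 ≈ 16.971)
u(C) = -9*C²
-25*u(o(n, j)) = -(-225)*(12*√2)² = -(-225)*288 = -25*(-2592) = 64800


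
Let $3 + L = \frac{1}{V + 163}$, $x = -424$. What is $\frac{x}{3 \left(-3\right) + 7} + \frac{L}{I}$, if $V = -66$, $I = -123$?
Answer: $\frac{2529662}{11931} \approx 212.02$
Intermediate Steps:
$L = - \frac{290}{97}$ ($L = -3 + \frac{1}{-66 + 163} = -3 + \frac{1}{97} = - \frac{290}{97} \approx -2.9897$)
$\frac{x}{3 \left(-3\right) + 7} + \frac{L}{I} = - \frac{424}{3 \left(-3\right) + 7} - \frac{290}{97 \left(-123\right)} = - \frac{424}{-9 + 7} - - \frac{290}{11931} = - \frac{424}{-2} + \frac{290}{11931} = \left(-424\right) \left(- \frac{1}{2}\right) + \frac{290}{11931} = 212 + \frac{290}{11931} = \frac{2529662}{11931}$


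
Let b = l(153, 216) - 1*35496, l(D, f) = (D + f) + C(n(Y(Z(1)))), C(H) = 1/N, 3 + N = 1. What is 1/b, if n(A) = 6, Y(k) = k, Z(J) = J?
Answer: -2/70255 ≈ -2.8468e-5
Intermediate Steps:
N = -2 (N = -3 + 1 = -2)
C(H) = -½ (C(H) = 1/(-2) = -½)
l(D, f) = -½ + D + f (l(D, f) = (D + f) - ½ = -½ + D + f)
b = -70255/2 (b = (-½ + 153 + 216) - 1*35496 = 737/2 - 35496 = -70255/2 ≈ -35128.)
1/b = 1/(-70255/2) = -2/70255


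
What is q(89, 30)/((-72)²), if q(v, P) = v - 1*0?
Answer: 89/5184 ≈ 0.017168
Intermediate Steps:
q(v, P) = v (q(v, P) = v + 0 = v)
q(89, 30)/((-72)²) = 89/((-72)²) = 89/5184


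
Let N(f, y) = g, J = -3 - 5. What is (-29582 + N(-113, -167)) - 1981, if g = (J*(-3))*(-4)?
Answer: -31659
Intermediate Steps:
J = -8
g = -96 (g = -8*(-3)*(-4) = 24*(-4) = -96)
N(f, y) = -96
(-29582 + N(-113, -167)) - 1981 = (-29582 - 96) - 1981 = -29678 - 1981 = -31659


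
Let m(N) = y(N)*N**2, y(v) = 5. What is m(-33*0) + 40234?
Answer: 40234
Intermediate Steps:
m(N) = 5*N**2
m(-33*0) + 40234 = 5*(-33*0)**2 + 40234 = 5*0**2 + 40234 = 5*0 + 40234 = 0 + 40234 = 40234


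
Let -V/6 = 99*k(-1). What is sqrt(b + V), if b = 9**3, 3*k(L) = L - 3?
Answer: 39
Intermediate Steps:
k(L) = -1 + L/3 (k(L) = (L - 3)/3 = (-3 + L)/3 = -1 + L/3)
b = 729
V = 792 (V = -594*(-1 + (1/3)*(-1)) = -594*(-1 - 1/3) = -594*(-4)/3 = -6*(-132) = 792)
sqrt(b + V) = sqrt(729 + 792) = sqrt(1521) = 39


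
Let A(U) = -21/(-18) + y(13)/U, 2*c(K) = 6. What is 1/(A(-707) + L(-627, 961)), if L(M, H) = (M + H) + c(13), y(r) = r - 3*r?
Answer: 4242/1434659 ≈ 0.0029568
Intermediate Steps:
y(r) = -2*r
c(K) = 3 (c(K) = (½)*6 = 3)
A(U) = 7/6 - 26/U (A(U) = -21/(-18) + (-2*13)/U = -21*(-1/18) - 26/U = 7/6 - 26/U)
L(M, H) = 3 + H + M (L(M, H) = (M + H) + 3 = (H + M) + 3 = 3 + H + M)
1/(A(-707) + L(-627, 961)) = 1/((7/6 - 26/(-707)) + (3 + 961 - 627)) = 1/((7/6 - 26*(-1/707)) + 337) = 1/((7/6 + 26/707) + 337) = 1/(5105/4242 + 337) = 1/(1434659/4242) = 4242/1434659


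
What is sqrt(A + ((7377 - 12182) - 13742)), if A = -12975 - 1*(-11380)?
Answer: 3*I*sqrt(2238) ≈ 141.92*I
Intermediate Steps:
A = -1595 (A = -12975 + 11380 = -1595)
sqrt(A + ((7377 - 12182) - 13742)) = sqrt(-1595 + ((7377 - 12182) - 13742)) = sqrt(-1595 + (-4805 - 13742)) = sqrt(-1595 - 18547) = sqrt(-20142) = 3*I*sqrt(2238)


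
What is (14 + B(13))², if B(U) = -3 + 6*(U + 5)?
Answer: 14161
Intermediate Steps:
B(U) = 27 + 6*U (B(U) = -3 + 6*(5 + U) = -3 + (30 + 6*U) = 27 + 6*U)
(14 + B(13))² = (14 + (27 + 6*13))² = (14 + (27 + 78))² = (14 + 105)² = 119² = 14161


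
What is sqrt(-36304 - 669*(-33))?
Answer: I*sqrt(14227) ≈ 119.28*I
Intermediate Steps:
sqrt(-36304 - 669*(-33)) = sqrt(-36304 + 22077) = sqrt(-14227) = I*sqrt(14227)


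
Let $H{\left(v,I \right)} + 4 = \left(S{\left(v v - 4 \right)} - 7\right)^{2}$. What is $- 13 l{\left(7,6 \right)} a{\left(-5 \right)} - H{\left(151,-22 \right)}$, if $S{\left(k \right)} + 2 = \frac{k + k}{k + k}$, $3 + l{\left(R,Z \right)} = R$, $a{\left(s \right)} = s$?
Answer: $200$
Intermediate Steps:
$l{\left(R,Z \right)} = -3 + R$
$S{\left(k \right)} = -1$ ($S{\left(k \right)} = -2 + \frac{k + k}{k + k} = -2 + \frac{2 k}{2 k} = -2 + 2 k \frac{1}{2 k} = -2 + 1 = -1$)
$H{\left(v,I \right)} = 60$ ($H{\left(v,I \right)} = -4 + \left(-1 - 7\right)^{2} = -4 + \left(-8\right)^{2} = -4 + 64 = 60$)
$- 13 l{\left(7,6 \right)} a{\left(-5 \right)} - H{\left(151,-22 \right)} = - 13 \left(-3 + 7\right) \left(-5\right) - 60 = \left(-13\right) 4 \left(-5\right) - 60 = \left(-52\right) \left(-5\right) - 60 = 260 - 60 = 200$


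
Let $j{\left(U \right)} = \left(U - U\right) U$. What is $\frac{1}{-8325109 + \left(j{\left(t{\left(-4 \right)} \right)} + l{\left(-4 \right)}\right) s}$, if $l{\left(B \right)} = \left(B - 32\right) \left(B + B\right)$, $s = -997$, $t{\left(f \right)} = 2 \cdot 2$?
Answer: $- \frac{1}{8612245} \approx -1.1611 \cdot 10^{-7}$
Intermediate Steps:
$t{\left(f \right)} = 4$
$l{\left(B \right)} = 2 B \left(-32 + B\right)$ ($l{\left(B \right)} = \left(-32 + B\right) 2 B = 2 B \left(-32 + B\right)$)
$j{\left(U \right)} = 0$ ($j{\left(U \right)} = 0 U = 0$)
$\frac{1}{-8325109 + \left(j{\left(t{\left(-4 \right)} \right)} + l{\left(-4 \right)}\right) s} = \frac{1}{-8325109 + \left(0 + 2 \left(-4\right) \left(-32 - 4\right)\right) \left(-997\right)} = \frac{1}{-8325109 + \left(0 + 2 \left(-4\right) \left(-36\right)\right) \left(-997\right)} = \frac{1}{-8325109 + \left(0 + 288\right) \left(-997\right)} = \frac{1}{-8325109 + 288 \left(-997\right)} = \frac{1}{-8325109 - 287136} = \frac{1}{-8612245} = - \frac{1}{8612245}$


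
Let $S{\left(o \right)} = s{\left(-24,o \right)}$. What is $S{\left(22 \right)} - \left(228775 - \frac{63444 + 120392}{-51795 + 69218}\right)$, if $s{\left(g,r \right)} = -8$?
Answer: $- \frac{3985902373}{17423} \approx -2.2877 \cdot 10^{5}$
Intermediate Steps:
$S{\left(o \right)} = -8$
$S{\left(22 \right)} - \left(228775 - \frac{63444 + 120392}{-51795 + 69218}\right) = -8 - \left(228775 - \frac{63444 + 120392}{-51795 + 69218}\right) = -8 - \left(228775 - \frac{183836}{17423}\right) = -8 + \left(-228775 + 183836 \cdot \frac{1}{17423}\right) = -8 + \left(-228775 + \frac{183836}{17423}\right) = -8 - \frac{3985762989}{17423} = - \frac{3985902373}{17423}$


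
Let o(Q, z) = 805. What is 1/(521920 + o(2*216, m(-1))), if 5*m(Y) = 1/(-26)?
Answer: 1/522725 ≈ 1.9131e-6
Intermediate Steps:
m(Y) = -1/130 (m(Y) = (1/5)/(-26) = (1/5)*(-1/26) = -1/130)
1/(521920 + o(2*216, m(-1))) = 1/(521920 + 805) = 1/522725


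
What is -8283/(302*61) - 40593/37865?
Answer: -1061440041/697549030 ≈ -1.5217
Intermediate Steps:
-8283/(302*61) - 40593/37865 = -8283/18422 - 40593*1/37865 = -8283*1/18422 - 40593/37865 = -8283/18422 - 40593/37865 = -1061440041/697549030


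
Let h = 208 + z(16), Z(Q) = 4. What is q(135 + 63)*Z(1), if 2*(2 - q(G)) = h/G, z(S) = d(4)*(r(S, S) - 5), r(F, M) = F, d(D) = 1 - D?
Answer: 617/99 ≈ 6.2323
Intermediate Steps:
z(S) = 15 - 3*S (z(S) = (1 - 1*4)*(S - 5) = (1 - 4)*(-5 + S) = -3*(-5 + S) = 15 - 3*S)
h = 175 (h = 208 + (15 - 3*16) = 208 + (15 - 48) = 208 - 33 = 175)
q(G) = 2 - 175/(2*G)
q(135 + 63)*Z(1) = (2 - 175/(2*(135 + 63)))*4 = (2 - 175/2/198)*4 = (2 - 175/2*1/198)*4 = (2 - 175/396)*4 = (617/396)*4 = 617/99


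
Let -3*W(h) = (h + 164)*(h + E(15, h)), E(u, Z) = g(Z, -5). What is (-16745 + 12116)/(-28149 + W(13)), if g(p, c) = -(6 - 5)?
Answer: 1543/9619 ≈ 0.16041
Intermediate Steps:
g(p, c) = -1 (g(p, c) = -1*1 = -1)
E(u, Z) = -1
W(h) = -(-1 + h)*(164 + h)/3 (W(h) = -(h + 164)*(h - 1)/3 = -(164 + h)*(-1 + h)/3 = -(-1 + h)*(164 + h)/3)
(-16745 + 12116)/(-28149 + W(13)) = (-16745 + 12116)/(-28149 + (164/3 - 163/3*13 - ⅓*13²)) = -4629/(-28149 + (164/3 - 2119/3 - ⅓*169)) = -4629/(-28149 + (164/3 - 2119/3 - 169/3)) = -4629/(-28149 - 708) = -4629/(-28857) = -4629*(-1/28857) = 1543/9619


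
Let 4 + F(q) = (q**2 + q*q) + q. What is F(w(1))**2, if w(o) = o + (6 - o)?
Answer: 5476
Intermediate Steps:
w(o) = 6
F(q) = -4 + q + 2*q**2 (F(q) = -4 + ((q**2 + q*q) + q) = -4 + ((q**2 + q**2) + q) = -4 + (2*q**2 + q) = -4 + (q + 2*q**2) = -4 + q + 2*q**2)
F(w(1))**2 = (-4 + 6 + 2*6**2)**2 = (-4 + 6 + 2*36)**2 = (-4 + 6 + 72)**2 = 74**2 = 5476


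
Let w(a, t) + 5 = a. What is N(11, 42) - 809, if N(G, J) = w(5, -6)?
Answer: -809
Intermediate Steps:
w(a, t) = -5 + a
N(G, J) = 0 (N(G, J) = -5 + 5 = 0)
N(11, 42) - 809 = 0 - 809 = -809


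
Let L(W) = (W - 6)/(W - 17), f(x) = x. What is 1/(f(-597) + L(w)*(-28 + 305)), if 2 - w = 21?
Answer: -36/14567 ≈ -0.0024713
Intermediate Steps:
w = -19 (w = 2 - 1*21 = 2 - 21 = -19)
L(W) = (-6 + W)/(-17 + W)
1/(f(-597) + L(w)*(-28 + 305)) = 1/(-597 + ((-6 - 19)/(-17 - 19))*(-28 + 305)) = 1/(-597 + (-25/(-36))*277) = 1/(-597 - 1/36*(-25)*277) = 1/(-597 + (25/36)*277) = 1/(-597 + 6925/36) = 1/(-14567/36) = -36/14567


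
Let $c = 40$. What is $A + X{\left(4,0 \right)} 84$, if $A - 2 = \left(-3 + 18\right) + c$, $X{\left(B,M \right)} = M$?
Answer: $57$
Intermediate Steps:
$A = 57$ ($A = 2 + \left(\left(-3 + 18\right) + 40\right) = 2 + \left(15 + 40\right) = 2 + 55 = 57$)
$A + X{\left(4,0 \right)} 84 = 57 + 0 \cdot 84 = 57 + 0 = 57$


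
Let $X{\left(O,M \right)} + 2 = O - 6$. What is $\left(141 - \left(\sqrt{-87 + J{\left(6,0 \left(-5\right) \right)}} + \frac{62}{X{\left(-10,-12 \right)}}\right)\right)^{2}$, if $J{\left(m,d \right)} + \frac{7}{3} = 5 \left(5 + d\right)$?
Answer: $\frac{1684789}{81} - \frac{2600 i \sqrt{579}}{27} \approx 20800.0 - 2317.1 i$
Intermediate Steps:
$J{\left(m,d \right)} = \frac{68}{3} + 5 d$ ($J{\left(m,d \right)} = - \frac{7}{3} + 5 \left(5 + d\right) = - \frac{7}{3} + \left(25 + 5 d\right) = \frac{68}{3} + 5 d$)
$X{\left(O,M \right)} = -8 + O$ ($X{\left(O,M \right)} = -2 + \left(O - 6\right) = -2 + \left(-6 + O\right) = -8 + O$)
$\left(141 - \left(\sqrt{-87 + J{\left(6,0 \left(-5\right) \right)}} + \frac{62}{X{\left(-10,-12 \right)}}\right)\right)^{2} = \left(141 - \left(\sqrt{-87 + \left(\frac{68}{3} + 5 \cdot 0 \left(-5\right)\right)} + \frac{62}{-8 - 10}\right)\right)^{2} = \left(141 - \left(- \frac{31}{9} + \sqrt{-87 + \left(\frac{68}{3} + 5 \cdot 0\right)}\right)\right)^{2} = \left(141 - \left(- \frac{31}{9} + \sqrt{-87 + \left(\frac{68}{3} + 0\right)}\right)\right)^{2} = \left(141 + \left(\frac{31}{9} - \sqrt{-87 + \frac{68}{3}}\right)\right)^{2} = \left(141 + \left(\frac{31}{9} - \sqrt{- \frac{193}{3}}\right)\right)^{2} = \left(141 + \left(\frac{31}{9} - \frac{i \sqrt{579}}{3}\right)\right)^{2} = \left(\frac{1300}{9} - \frac{i \sqrt{579}}{3}\right)^{2}$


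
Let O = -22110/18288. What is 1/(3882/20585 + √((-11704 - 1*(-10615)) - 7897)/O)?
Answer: 7234193610655/235835584744239462 + 15864739407110*I*√8986/117917792372119731 ≈ 3.0675e-5 + 0.012754*I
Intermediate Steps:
O = -3685/3048 (O = -22110*1/18288 = -3685/3048 ≈ -1.2090)
1/(3882/20585 + √((-11704 - 1*(-10615)) - 7897)/O) = 1/(3882/20585 + √((-11704 - 1*(-10615)) - 7897)/(-3685/3048)) = 1/(3882*(1/20585) + √((-11704 + 10615) - 7897)*(-3048/3685)) = 1/(3882/20585 + √(-1089 - 7897)*(-3048/3685)) = 1/(3882/20585 + √(-8986)*(-3048/3685)) = 1/(3882/20585 + (I*√8986)*(-3048/3685)) = 1/(3882/20585 - 3048*I*√8986/3685)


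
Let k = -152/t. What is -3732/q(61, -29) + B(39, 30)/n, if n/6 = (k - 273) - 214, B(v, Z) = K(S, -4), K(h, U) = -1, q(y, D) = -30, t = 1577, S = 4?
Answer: 150881443/1212870 ≈ 124.40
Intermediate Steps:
k = -8/83 (k = -152/1577 = -152*1/1577 = -8/83 ≈ -0.096385)
B(v, Z) = -1
n = -242574/83 (n = 6*((-8/83 - 273) - 214) = 6*(-22667/83 - 214) = 6*(-40429/83) = -242574/83 ≈ -2922.6)
-3732/q(61, -29) + B(39, 30)/n = -3732/(-30) - 1/(-242574/83) = -3732*(-1/30) - 1*(-83/242574) = 622/5 + 83/242574 = 150881443/1212870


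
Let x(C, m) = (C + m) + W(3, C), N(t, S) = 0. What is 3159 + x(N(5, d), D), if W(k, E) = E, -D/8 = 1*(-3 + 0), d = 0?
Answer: 3183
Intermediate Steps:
D = 24 (D = -8*(-3 + 0) = -8*(-3) = 24)
x(C, m) = m + 2*C (x(C, m) = (C + m) + C = m + 2*C)
3159 + x(N(5, d), D) = 3159 + (24 + 2*0) = 3159 + (24 + 0) = 3159 + 24 = 3183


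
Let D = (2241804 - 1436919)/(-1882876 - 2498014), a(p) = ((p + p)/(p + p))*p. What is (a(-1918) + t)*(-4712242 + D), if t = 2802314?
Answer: -5781085599934746494/438089 ≈ -1.3196e+13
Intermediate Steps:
a(p) = p (a(p) = ((2*p)/((2*p)))*p = ((2*p)*(1/(2*p)))*p = 1*p = p)
D = -160977/876178 (D = 804885/(-4380890) = 804885*(-1/4380890) = -160977/876178 ≈ -0.18373)
(a(-1918) + t)*(-4712242 + D) = (-1918 + 2802314)*(-4712242 - 160977/876178) = 2800396*(-4128762932053/876178) = -5781085599934746494/438089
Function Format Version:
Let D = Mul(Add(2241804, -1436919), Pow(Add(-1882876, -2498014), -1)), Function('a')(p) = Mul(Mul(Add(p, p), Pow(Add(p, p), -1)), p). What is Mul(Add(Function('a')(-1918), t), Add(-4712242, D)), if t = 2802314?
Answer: Rational(-5781085599934746494, 438089) ≈ -1.3196e+13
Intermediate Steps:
Function('a')(p) = p (Function('a')(p) = Mul(Mul(Mul(2, p), Pow(Mul(2, p), -1)), p) = Mul(Mul(Mul(2, p), Mul(Rational(1, 2), Pow(p, -1))), p) = Mul(1, p) = p)
D = Rational(-160977, 876178) (D = Mul(804885, Pow(-4380890, -1)) = Mul(804885, Rational(-1, 4380890)) = Rational(-160977, 876178) ≈ -0.18373)
Mul(Add(Function('a')(-1918), t), Add(-4712242, D)) = Mul(Add(-1918, 2802314), Add(-4712242, Rational(-160977, 876178))) = Mul(2800396, Rational(-4128762932053, 876178)) = Rational(-5781085599934746494, 438089)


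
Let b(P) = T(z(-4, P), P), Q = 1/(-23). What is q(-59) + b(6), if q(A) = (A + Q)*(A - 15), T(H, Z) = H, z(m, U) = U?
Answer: 100630/23 ≈ 4375.2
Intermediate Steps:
Q = -1/23 ≈ -0.043478
q(A) = (-15 + A)*(-1/23 + A) (q(A) = (A - 1/23)*(A - 15) = (-1/23 + A)*(-15 + A) = (-15 + A)*(-1/23 + A))
b(P) = P
q(-59) + b(6) = (15/23 + (-59)² - 346/23*(-59)) + 6 = (15/23 + 3481 + 20414/23) + 6 = 100492/23 + 6 = 100630/23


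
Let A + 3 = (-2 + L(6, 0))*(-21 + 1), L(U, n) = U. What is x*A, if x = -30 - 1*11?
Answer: 3403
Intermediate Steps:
x = -41 (x = -30 - 11 = -41)
A = -83 (A = -3 + (-2 + 6)*(-21 + 1) = -3 + 4*(-20) = -3 - 80 = -83)
x*A = -41*(-83) = 3403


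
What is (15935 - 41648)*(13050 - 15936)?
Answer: 74207718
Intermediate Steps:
(15935 - 41648)*(13050 - 15936) = -25713*(-2886) = 74207718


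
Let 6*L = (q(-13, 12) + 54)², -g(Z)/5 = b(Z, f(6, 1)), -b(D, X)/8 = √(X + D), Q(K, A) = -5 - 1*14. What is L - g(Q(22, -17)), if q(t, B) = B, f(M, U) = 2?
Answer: 726 - 40*I*√17 ≈ 726.0 - 164.92*I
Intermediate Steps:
Q(K, A) = -19 (Q(K, A) = -5 - 14 = -19)
b(D, X) = -8*√(D + X) (b(D, X) = -8*√(X + D) = -8*√(D + X))
g(Z) = 40*√(2 + Z) (g(Z) = -(-40)*√(Z + 2) = -(-40)*√(2 + Z) = 40*√(2 + Z))
L = 726 (L = (12 + 54)²/6 = (⅙)*66² = (⅙)*4356 = 726)
L - g(Q(22, -17)) = 726 - 40*√(2 - 19) = 726 - 40*√(-17) = 726 - 40*I*√17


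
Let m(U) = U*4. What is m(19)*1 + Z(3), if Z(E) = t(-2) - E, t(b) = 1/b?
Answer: 145/2 ≈ 72.500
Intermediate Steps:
m(U) = 4*U
Z(E) = -1/2 - E (Z(E) = 1/(-2) - E = -1/2 - E)
m(19)*1 + Z(3) = (4*19)*1 + (-1/2 - 1*3) = 76*1 + (-1/2 - 3) = 76 - 7/2 = 145/2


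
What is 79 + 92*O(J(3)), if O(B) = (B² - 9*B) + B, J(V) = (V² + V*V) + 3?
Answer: 25195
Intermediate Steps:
J(V) = 3 + 2*V² (J(V) = (V² + V²) + 3 = 2*V² + 3 = 3 + 2*V²)
O(B) = B² - 8*B
79 + 92*O(J(3)) = 79 + 92*((3 + 2*3²)*(-8 + (3 + 2*3²))) = 79 + 92*((3 + 2*9)*(-8 + (3 + 2*9))) = 79 + 92*((3 + 18)*(-8 + (3 + 18))) = 79 + 92*(21*(-8 + 21)) = 79 + 92*(21*13) = 79 + 92*273 = 79 + 25116 = 25195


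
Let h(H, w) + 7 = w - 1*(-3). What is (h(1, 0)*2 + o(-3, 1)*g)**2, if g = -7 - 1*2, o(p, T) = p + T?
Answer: 100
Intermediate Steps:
o(p, T) = T + p
g = -9 (g = -7 - 2 = -9)
h(H, w) = -4 + w (h(H, w) = -7 + (w - 1*(-3)) = -7 + (w + 3) = -7 + (3 + w) = -4 + w)
(h(1, 0)*2 + o(-3, 1)*g)**2 = ((-4 + 0)*2 + (1 - 3)*(-9))**2 = (-4*2 - 2*(-9))**2 = (-8 + 18)**2 = 10**2 = 100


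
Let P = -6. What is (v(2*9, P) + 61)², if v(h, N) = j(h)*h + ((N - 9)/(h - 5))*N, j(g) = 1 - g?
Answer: 9579025/169 ≈ 56681.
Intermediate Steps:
v(h, N) = h*(1 - h) + N*(-9 + N)/(-5 + h) (v(h, N) = (1 - h)*h + ((N - 9)/(h - 5))*N = h*(1 - h) + ((-9 + N)/(-5 + h))*N = h*(1 - h) + N*(-9 + N)/(-5 + h))
(v(2*9, P) + 61)² = (((-6)² - (2*9)³ - 9*(-6) - 10*9 + 6*(2*9)²)/(-5 + 2*9) + 61)² = ((36 - 1*18³ + 54 - 5*18 + 6*18²)/(-5 + 18) + 61)² = ((36 - 1*5832 + 54 - 90 + 6*324)/13 + 61)² = ((36 - 5832 + 54 - 90 + 1944)/13 + 61)² = ((1/13)*(-3888) + 61)² = (-3888/13 + 61)² = (-3095/13)² = 9579025/169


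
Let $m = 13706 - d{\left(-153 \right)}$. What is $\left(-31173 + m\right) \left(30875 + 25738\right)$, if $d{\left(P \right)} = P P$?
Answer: $-2314112988$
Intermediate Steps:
$d{\left(P \right)} = P^{2}$
$m = -9703$ ($m = 13706 - \left(-153\right)^{2} = 13706 - 23409 = -9703$)
$\left(-31173 + m\right) \left(30875 + 25738\right) = \left(-31173 - 9703\right) \left(30875 + 25738\right) = \left(-40876\right) 56613 = -2314112988$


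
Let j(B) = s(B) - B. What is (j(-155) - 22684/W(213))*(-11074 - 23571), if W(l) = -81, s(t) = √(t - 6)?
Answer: -1220855155/81 - 34645*I*√161 ≈ -1.5072e+7 - 4.396e+5*I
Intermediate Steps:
s(t) = √(-6 + t)
j(B) = √(-6 + B) - B
(j(-155) - 22684/W(213))*(-11074 - 23571) = ((√(-6 - 155) - 1*(-155)) - 22684/(-81))*(-11074 - 23571) = ((√(-161) + 155) - 22684*(-1/81))*(-34645) = ((I*√161 + 155) + 22684/81)*(-34645) = ((155 + I*√161) + 22684/81)*(-34645) = (35239/81 + I*√161)*(-34645) = -1220855155/81 - 34645*I*√161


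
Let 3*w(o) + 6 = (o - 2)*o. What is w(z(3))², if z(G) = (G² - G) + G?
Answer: 361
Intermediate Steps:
z(G) = G²
w(o) = -2 + o*(-2 + o)/3 (w(o) = -2 + ((o - 2)*o)/3 = -2 + ((-2 + o)*o)/3 = -2 + (o*(-2 + o))/3 = -2 + o*(-2 + o)/3)
w(z(3))² = (-2 - ⅔*3² + (3²)²/3)² = (-2 - ⅔*9 + (⅓)*9²)² = (-2 - 6 + (⅓)*81)² = (-2 - 6 + 27)² = 19² = 361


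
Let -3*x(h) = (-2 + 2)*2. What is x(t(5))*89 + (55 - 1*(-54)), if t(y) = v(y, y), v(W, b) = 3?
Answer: 109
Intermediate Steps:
t(y) = 3
x(h) = 0 (x(h) = -(-2 + 2)*2/3 = -0*2 = -⅓*0 = 0)
x(t(5))*89 + (55 - 1*(-54)) = 0*89 + (55 - 1*(-54)) = 0 + (55 + 54) = 0 + 109 = 109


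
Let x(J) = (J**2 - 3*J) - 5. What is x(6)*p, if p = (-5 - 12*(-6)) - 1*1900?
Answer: -23829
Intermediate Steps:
x(J) = -5 + J**2 - 3*J
p = -1833 (p = (-5 + 72) - 1900 = 67 - 1900 = -1833)
x(6)*p = (-5 + 6**2 - 3*6)*(-1833) = (-5 + 36 - 18)*(-1833) = 13*(-1833) = -23829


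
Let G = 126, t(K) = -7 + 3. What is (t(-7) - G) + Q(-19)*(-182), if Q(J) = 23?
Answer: -4316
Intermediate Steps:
t(K) = -4
(t(-7) - G) + Q(-19)*(-182) = (-4 - 1*126) + 23*(-182) = (-4 - 126) - 4186 = -130 - 4186 = -4316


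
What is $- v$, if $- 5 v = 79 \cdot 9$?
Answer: $\frac{711}{5} \approx 142.2$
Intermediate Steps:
$v = - \frac{711}{5}$ ($v = - \frac{79 \cdot 9}{5} = \left(- \frac{1}{5}\right) 711 = - \frac{711}{5} \approx -142.2$)
$- v = \left(-1\right) \left(- \frac{711}{5}\right) = \frac{711}{5}$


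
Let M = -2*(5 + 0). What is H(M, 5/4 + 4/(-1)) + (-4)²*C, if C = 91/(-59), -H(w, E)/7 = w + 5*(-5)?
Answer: 12999/59 ≈ 220.32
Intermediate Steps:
M = -10 (M = -2*5 = -10)
H(w, E) = 175 - 7*w (H(w, E) = -7*(w + 5*(-5)) = -7*(w - 25) = -7*(-25 + w) = 175 - 7*w)
C = -91/59 (C = 91*(-1/59) = -91/59 ≈ -1.5424)
H(M, 5/4 + 4/(-1)) + (-4)²*C = (175 - 7*(-10)) + (-4)²*(-91/59) = (175 + 70) + 16*(-91/59) = 245 - 1456/59 = 12999/59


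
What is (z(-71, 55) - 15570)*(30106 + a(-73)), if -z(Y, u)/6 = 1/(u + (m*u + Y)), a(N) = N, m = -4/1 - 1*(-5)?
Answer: -6079039596/13 ≈ -4.6762e+8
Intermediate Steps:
m = 1 (m = -4*1 + 5 = -4 + 5 = 1)
z(Y, u) = -6/(Y + 2*u) (z(Y, u) = -6/(u + (1*u + Y)) = -6/(u + (u + Y)) = -6/(u + (Y + u)) = -6/(Y + 2*u))
(z(-71, 55) - 15570)*(30106 + a(-73)) = (-6/(-71 + 2*55) - 15570)*(30106 - 73) = (-6/(-71 + 110) - 15570)*30033 = (-6/39 - 15570)*30033 = (-6*1/39 - 15570)*30033 = (-2/13 - 15570)*30033 = -202412/13*30033 = -6079039596/13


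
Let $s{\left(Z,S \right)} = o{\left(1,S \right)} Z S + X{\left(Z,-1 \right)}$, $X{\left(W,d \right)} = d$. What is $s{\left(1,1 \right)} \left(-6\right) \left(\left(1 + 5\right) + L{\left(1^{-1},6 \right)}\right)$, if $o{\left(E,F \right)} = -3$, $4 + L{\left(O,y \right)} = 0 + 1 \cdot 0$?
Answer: $48$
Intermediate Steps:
$L{\left(O,y \right)} = -4$ ($L{\left(O,y \right)} = -4 + \left(0 + 1 \cdot 0\right) = -4 + \left(0 + 0\right) = -4 + 0 = -4$)
$s{\left(Z,S \right)} = -1 - 3 S Z$ ($s{\left(Z,S \right)} = - 3 Z S - 1 = - 3 S Z - 1 = -1 - 3 S Z$)
$s{\left(1,1 \right)} \left(-6\right) \left(\left(1 + 5\right) + L{\left(1^{-1},6 \right)}\right) = \left(-1 - 3 \cdot 1\right) \left(-6\right) \left(\left(1 + 5\right) - 4\right) = \left(-1 - 3\right) \left(-6\right) \left(6 - 4\right) = \left(-4\right) \left(-6\right) 2 = 24 \cdot 2 = 48$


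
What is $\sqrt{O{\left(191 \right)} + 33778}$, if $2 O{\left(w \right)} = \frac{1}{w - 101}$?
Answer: $\frac{\sqrt{30400205}}{30} \approx 183.79$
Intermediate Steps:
$O{\left(w \right)} = \frac{1}{2 \left(-101 + w\right)}$ ($O{\left(w \right)} = \frac{1}{2 \left(w - 101\right)} = \frac{1}{2 \left(-101 + w\right)}$)
$\sqrt{O{\left(191 \right)} + 33778} = \sqrt{\frac{1}{2 \left(-101 + 191\right)} + 33778} = \sqrt{\frac{1}{2 \cdot 90} + 33778} = \sqrt{\frac{1}{2} \cdot \frac{1}{90} + 33778} = \sqrt{\frac{1}{180} + 33778} = \sqrt{\frac{6080041}{180}} = \frac{\sqrt{30400205}}{30}$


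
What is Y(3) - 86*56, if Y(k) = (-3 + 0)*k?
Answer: -4825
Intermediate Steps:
Y(k) = -3*k
Y(3) - 86*56 = -3*3 - 86*56 = -9 - 4816 = -4825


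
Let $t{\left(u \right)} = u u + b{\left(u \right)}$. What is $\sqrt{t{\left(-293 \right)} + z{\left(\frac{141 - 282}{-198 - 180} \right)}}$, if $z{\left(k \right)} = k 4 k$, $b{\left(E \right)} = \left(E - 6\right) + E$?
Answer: $\frac{\sqrt{338387242}}{63} \approx 291.99$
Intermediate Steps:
$b{\left(E \right)} = -6 + 2 E$ ($b{\left(E \right)} = \left(-6 + E\right) + E = -6 + 2 E$)
$t{\left(u \right)} = -6 + u^{2} + 2 u$ ($t{\left(u \right)} = u u + \left(-6 + 2 u\right) = u^{2} + \left(-6 + 2 u\right) = -6 + u^{2} + 2 u$)
$z{\left(k \right)} = 4 k^{2}$ ($z{\left(k \right)} = 4 k k = 4 k^{2}$)
$\sqrt{t{\left(-293 \right)} + z{\left(\frac{141 - 282}{-198 - 180} \right)}} = \sqrt{\left(-6 + \left(-293\right)^{2} + 2 \left(-293\right)\right) + 4 \left(\frac{141 - 282}{-198 - 180}\right)^{2}} = \sqrt{\left(-6 + 85849 - 586\right) + 4 \left(- \frac{141}{-378}\right)^{2}} = \sqrt{85257 + 4 \left(\left(-141\right) \left(- \frac{1}{378}\right)\right)^{2}} = \sqrt{85257 + 4 \left(\frac{47}{126}\right)^{2}} = \sqrt{85257 + 4 \cdot \frac{2209}{15876}} = \sqrt{85257 + \frac{2209}{3969}} = \sqrt{\frac{338387242}{3969}} = \frac{\sqrt{338387242}}{63}$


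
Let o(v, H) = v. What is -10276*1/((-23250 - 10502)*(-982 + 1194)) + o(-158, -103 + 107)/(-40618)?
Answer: 193493445/36329876504 ≈ 0.0053260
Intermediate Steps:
-10276*1/((-23250 - 10502)*(-982 + 1194)) + o(-158, -103 + 107)/(-40618) = -10276*1/((-23250 - 10502)*(-982 + 1194)) - 158/(-40618) = -10276/((-33752*212)) - 158*(-1/40618) = -10276/(-7155424) + 79/20309 = -10276*(-1/7155424) + 79/20309 = 2569/1788856 + 79/20309 = 193493445/36329876504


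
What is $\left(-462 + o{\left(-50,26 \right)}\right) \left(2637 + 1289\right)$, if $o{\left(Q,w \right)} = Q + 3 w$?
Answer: $-1703884$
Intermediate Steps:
$\left(-462 + o{\left(-50,26 \right)}\right) \left(2637 + 1289\right) = \left(-462 + \left(-50 + 3 \cdot 26\right)\right) \left(2637 + 1289\right) = \left(-462 + \left(-50 + 78\right)\right) 3926 = \left(-462 + 28\right) 3926 = \left(-434\right) 3926 = -1703884$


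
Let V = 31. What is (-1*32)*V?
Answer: -992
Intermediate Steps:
(-1*32)*V = -1*32*31 = -32*31 = -992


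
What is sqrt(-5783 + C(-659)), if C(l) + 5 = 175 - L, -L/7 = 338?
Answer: I*sqrt(3247) ≈ 56.982*I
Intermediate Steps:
L = -2366 (L = -7*338 = -2366)
C(l) = 2536 (C(l) = -5 + (175 - 1*(-2366)) = -5 + (175 + 2366) = -5 + 2541 = 2536)
sqrt(-5783 + C(-659)) = sqrt(-5783 + 2536) = sqrt(-3247) = I*sqrt(3247)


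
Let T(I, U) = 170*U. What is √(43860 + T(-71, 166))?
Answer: 4*√4505 ≈ 268.48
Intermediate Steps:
√(43860 + T(-71, 166)) = √(43860 + 170*166) = √(43860 + 28220) = √72080 = 4*√4505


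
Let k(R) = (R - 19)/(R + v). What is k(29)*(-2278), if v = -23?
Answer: -11390/3 ≈ -3796.7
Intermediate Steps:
k(R) = (-19 + R)/(-23 + R) (k(R) = (R - 19)/(R - 23) = (-19 + R)/(-23 + R))
k(29)*(-2278) = ((-19 + 29)/(-23 + 29))*(-2278) = (10/6)*(-2278) = ((1/6)*10)*(-2278) = (5/3)*(-2278) = -11390/3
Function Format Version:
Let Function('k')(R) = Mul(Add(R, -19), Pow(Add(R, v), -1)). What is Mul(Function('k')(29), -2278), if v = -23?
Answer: Rational(-11390, 3) ≈ -3796.7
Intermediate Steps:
Function('k')(R) = Mul(Pow(Add(-23, R), -1), Add(-19, R)) (Function('k')(R) = Mul(Add(R, -19), Pow(Add(R, -23), -1)) = Mul(Add(-19, R), Pow(Add(-23, R), -1)) = Mul(Pow(Add(-23, R), -1), Add(-19, R)))
Mul(Function('k')(29), -2278) = Mul(Mul(Pow(Add(-23, 29), -1), Add(-19, 29)), -2278) = Mul(Mul(Pow(6, -1), 10), -2278) = Mul(Mul(Rational(1, 6), 10), -2278) = Mul(Rational(5, 3), -2278) = Rational(-11390, 3)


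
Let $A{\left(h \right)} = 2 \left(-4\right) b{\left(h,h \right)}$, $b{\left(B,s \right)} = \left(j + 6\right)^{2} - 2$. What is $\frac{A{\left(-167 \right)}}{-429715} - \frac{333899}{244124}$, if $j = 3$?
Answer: $- \frac{143327122417}{104903744660} \approx -1.3663$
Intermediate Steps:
$b{\left(B,s \right)} = 79$ ($b{\left(B,s \right)} = \left(3 + 6\right)^{2} - 2 = 9^{2} - 2 = 81 - 2 = 79$)
$A{\left(h \right)} = -632$ ($A{\left(h \right)} = 2 \left(-4\right) 79 = \left(-8\right) 79 = -632$)
$\frac{A{\left(-167 \right)}}{-429715} - \frac{333899}{244124} = - \frac{632}{-429715} - \frac{333899}{244124} = \left(-632\right) \left(- \frac{1}{429715}\right) - \frac{333899}{244124} = \frac{632}{429715} - \frac{333899}{244124} = - \frac{143327122417}{104903744660}$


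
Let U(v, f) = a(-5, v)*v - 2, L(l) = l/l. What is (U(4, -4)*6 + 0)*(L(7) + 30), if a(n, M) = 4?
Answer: 2604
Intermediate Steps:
L(l) = 1
U(v, f) = -2 + 4*v (U(v, f) = 4*v - 2 = -2 + 4*v)
(U(4, -4)*6 + 0)*(L(7) + 30) = ((-2 + 4*4)*6 + 0)*(1 + 30) = ((-2 + 16)*6 + 0)*31 = (14*6 + 0)*31 = (84 + 0)*31 = 84*31 = 2604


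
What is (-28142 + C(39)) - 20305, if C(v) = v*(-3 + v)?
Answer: -47043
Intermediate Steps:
(-28142 + C(39)) - 20305 = (-28142 + 39*(-3 + 39)) - 20305 = (-28142 + 39*36) - 20305 = (-28142 + 1404) - 20305 = -26738 - 20305 = -47043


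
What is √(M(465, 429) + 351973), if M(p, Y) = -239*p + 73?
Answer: 11*√1991 ≈ 490.83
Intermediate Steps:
M(p, Y) = 73 - 239*p
√(M(465, 429) + 351973) = √((73 - 239*465) + 351973) = √((73 - 111135) + 351973) = √(-111062 + 351973) = √240911 = 11*√1991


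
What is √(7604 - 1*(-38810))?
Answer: √46414 ≈ 215.44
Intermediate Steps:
√(7604 - 1*(-38810)) = √(7604 + 38810) = √46414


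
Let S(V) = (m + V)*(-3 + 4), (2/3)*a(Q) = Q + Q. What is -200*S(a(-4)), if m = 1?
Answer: 2200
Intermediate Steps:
a(Q) = 3*Q (a(Q) = 3*(Q + Q)/2 = 3*(2*Q)/2 = 3*Q)
S(V) = 1 + V (S(V) = (1 + V)*(-3 + 4) = (1 + V)*1 = 1 + V)
-200*S(a(-4)) = -200*(1 + 3*(-4)) = -200*(1 - 12) = -200*(-11) = 2200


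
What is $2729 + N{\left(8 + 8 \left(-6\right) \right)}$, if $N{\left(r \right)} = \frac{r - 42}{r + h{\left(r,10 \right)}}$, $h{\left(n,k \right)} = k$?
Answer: $\frac{40976}{15} \approx 2731.7$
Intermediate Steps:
$N{\left(r \right)} = \frac{-42 + r}{10 + r}$ ($N{\left(r \right)} = \frac{r - 42}{r + 10} = \frac{-42 + r}{10 + r}$)
$2729 + N{\left(8 + 8 \left(-6\right) \right)} = 2729 + \frac{-42 + \left(8 + 8 \left(-6\right)\right)}{10 + \left(8 + 8 \left(-6\right)\right)} = 2729 + \frac{-42 + \left(8 - 48\right)}{10 + \left(8 - 48\right)} = 2729 + \frac{-42 - 40}{10 - 40} = 2729 + \frac{1}{-30} \left(-82\right) = 2729 - - \frac{41}{15} = 2729 + \frac{41}{15} = \frac{40976}{15}$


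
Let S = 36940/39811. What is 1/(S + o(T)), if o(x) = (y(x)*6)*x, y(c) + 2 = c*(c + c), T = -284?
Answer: -39811/10942938709700 ≈ -3.6381e-9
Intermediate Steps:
y(c) = -2 + 2*c² (y(c) = -2 + c*(c + c) = -2 + c*(2*c) = -2 + 2*c²)
S = 36940/39811 (S = 36940*(1/39811) = 36940/39811 ≈ 0.92788)
o(x) = x*(-12 + 12*x²) (o(x) = ((-2 + 2*x²)*6)*x = (-12 + 12*x²)*x = x*(-12 + 12*x²))
1/(S + o(T)) = 1/(36940/39811 + 12*(-284)*(-1 + (-284)²)) = 1/(36940/39811 + 12*(-284)*(-1 + 80656)) = 1/(36940/39811 + 12*(-284)*80655) = 1/(36940/39811 - 274872240) = 1/(-10942938709700/39811) = -39811/10942938709700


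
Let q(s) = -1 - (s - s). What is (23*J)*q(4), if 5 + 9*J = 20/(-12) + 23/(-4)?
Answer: 3427/108 ≈ 31.731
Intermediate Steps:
q(s) = -1 (q(s) = -1 - 1*0 = -1 + 0 = -1)
J = -149/108 (J = -5/9 + (20/(-12) + 23/(-4))/9 = -5/9 + (20*(-1/12) + 23*(-1/4))/9 = -5/9 + (-5/3 - 23/4)/9 = -5/9 + (1/9)*(-89/12) = -5/9 - 89/108 = -149/108 ≈ -1.3796)
(23*J)*q(4) = (23*(-149/108))*(-1) = -3427/108*(-1) = 3427/108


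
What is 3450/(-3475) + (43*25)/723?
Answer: 49651/100497 ≈ 0.49405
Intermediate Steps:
3450/(-3475) + (43*25)/723 = 3450*(-1/3475) + 1075*(1/723) = -138/139 + 1075/723 = 49651/100497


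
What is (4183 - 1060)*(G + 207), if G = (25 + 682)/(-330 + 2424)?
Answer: 451965765/698 ≈ 6.4752e+5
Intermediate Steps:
G = 707/2094 ≈ 0.33763
(4183 - 1060)*(G + 207) = (4183 - 1060)*(707/2094 + 207) = 3123*(434165/2094) = 451965765/698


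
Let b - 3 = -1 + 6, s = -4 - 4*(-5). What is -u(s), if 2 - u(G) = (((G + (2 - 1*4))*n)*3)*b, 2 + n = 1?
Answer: -338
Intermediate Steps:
n = -1 (n = -2 + 1 = -1)
s = 16 (s = -4 + 20 = 16)
b = 8 (b = 3 + (-1 + 6) = 3 + 5 = 8)
u(G) = -46 + 24*G (u(G) = 2 - ((G + (2 - 1*4))*(-1))*3*8 = 2 - ((G + (2 - 4))*(-1))*3*8 = 2 - ((G - 2)*(-1))*3*8 = 2 - ((-2 + G)*(-1))*3*8 = 2 - (2 - G)*3*8 = 2 - (6 - 3*G)*8 = 2 - (48 - 24*G) = 2 + (-48 + 24*G) = -46 + 24*G)
-u(s) = -(-46 + 24*16) = -(-46 + 384) = -1*338 = -338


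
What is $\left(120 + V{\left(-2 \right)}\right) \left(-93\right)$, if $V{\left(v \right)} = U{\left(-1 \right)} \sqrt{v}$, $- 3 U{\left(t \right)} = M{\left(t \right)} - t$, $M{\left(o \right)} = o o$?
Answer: $-11160 + 62 i \sqrt{2} \approx -11160.0 + 87.681 i$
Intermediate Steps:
$M{\left(o \right)} = o^{2}$
$U{\left(t \right)} = - \frac{t^{2}}{3} + \frac{t}{3}$ ($U{\left(t \right)} = - \frac{t^{2} - t}{3} = - \frac{t^{2}}{3} + \frac{t}{3}$)
$V{\left(v \right)} = - \frac{2 \sqrt{v}}{3}$ ($V{\left(v \right)} = \frac{1}{3} \left(-1\right) \left(1 - -1\right) \sqrt{v} = \frac{1}{3} \left(-1\right) \left(1 + 1\right) \sqrt{v} = \frac{1}{3} \left(-1\right) 2 \sqrt{v} = - \frac{2 \sqrt{v}}{3}$)
$\left(120 + V{\left(-2 \right)}\right) \left(-93\right) = \left(120 - \frac{2 \sqrt{-2}}{3}\right) \left(-93\right) = \left(120 - \frac{2 i \sqrt{2}}{3}\right) \left(-93\right) = -11160 + 62 i \sqrt{2}$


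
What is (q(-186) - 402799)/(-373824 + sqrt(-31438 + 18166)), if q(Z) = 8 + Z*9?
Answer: 6299946840/5822683177 + 404465*I*sqrt(3318)/69872198124 ≈ 1.082 + 0.00033344*I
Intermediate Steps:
q(Z) = 8 + 9*Z
(q(-186) - 402799)/(-373824 + sqrt(-31438 + 18166)) = ((8 + 9*(-186)) - 402799)/(-373824 + sqrt(-31438 + 18166)) = ((8 - 1674) - 402799)/(-373824 + sqrt(-13272)) = (-1666 - 402799)/(-373824 + 2*I*sqrt(3318)) = -404465/(-373824 + 2*I*sqrt(3318))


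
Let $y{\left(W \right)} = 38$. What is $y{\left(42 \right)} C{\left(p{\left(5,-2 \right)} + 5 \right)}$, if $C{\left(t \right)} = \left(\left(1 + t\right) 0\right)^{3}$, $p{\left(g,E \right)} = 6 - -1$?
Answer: $0$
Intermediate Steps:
$p{\left(g,E \right)} = 7$ ($p{\left(g,E \right)} = 6 + 1 = 7$)
$C{\left(t \right)} = 0$ ($C{\left(t \right)} = 0^{3} = 0$)
$y{\left(42 \right)} C{\left(p{\left(5,-2 \right)} + 5 \right)} = 38 \cdot 0 = 0$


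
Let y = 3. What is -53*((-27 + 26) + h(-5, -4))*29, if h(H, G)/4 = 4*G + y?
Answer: 81461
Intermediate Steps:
h(H, G) = 12 + 16*G (h(H, G) = 4*(4*G + 3) = 4*(3 + 4*G) = 12 + 16*G)
-53*((-27 + 26) + h(-5, -4))*29 = -53*((-27 + 26) + (12 + 16*(-4)))*29 = -53*(-1 + (12 - 64))*29 = -53*(-1 - 52)*29 = -53*(-53)*29 = 2809*29 = 81461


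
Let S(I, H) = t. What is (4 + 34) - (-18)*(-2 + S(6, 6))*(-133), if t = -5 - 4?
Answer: 26372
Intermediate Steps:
t = -9
S(I, H) = -9
(4 + 34) - (-18)*(-2 + S(6, 6))*(-133) = (4 + 34) - (-18)*(-2 - 9)*(-133) = 38 - (-18)*(-11)*(-133) = 38 - 6*33*(-133) = 38 - 198*(-133) = 38 + 26334 = 26372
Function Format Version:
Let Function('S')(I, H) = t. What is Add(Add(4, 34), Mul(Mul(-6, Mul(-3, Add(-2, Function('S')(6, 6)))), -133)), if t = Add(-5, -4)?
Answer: 26372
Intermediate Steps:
t = -9
Function('S')(I, H) = -9
Add(Add(4, 34), Mul(Mul(-6, Mul(-3, Add(-2, Function('S')(6, 6)))), -133)) = Add(Add(4, 34), Mul(Mul(-6, Mul(-3, Add(-2, -9))), -133)) = Add(38, Mul(Mul(-6, Mul(-3, -11)), -133)) = Add(38, Mul(Mul(-6, 33), -133)) = Add(38, Mul(-198, -133)) = Add(38, 26334) = 26372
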